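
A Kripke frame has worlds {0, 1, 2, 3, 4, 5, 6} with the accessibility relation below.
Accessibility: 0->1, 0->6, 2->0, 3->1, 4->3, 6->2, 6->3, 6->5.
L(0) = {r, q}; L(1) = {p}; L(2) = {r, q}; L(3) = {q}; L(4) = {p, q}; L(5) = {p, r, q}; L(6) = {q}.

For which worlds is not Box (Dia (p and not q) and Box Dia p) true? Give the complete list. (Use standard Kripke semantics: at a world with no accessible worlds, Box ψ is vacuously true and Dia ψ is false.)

Let φ = not Box (Dia (p and not q) and Box Dia p). Evaluate φ at each world:
  0 (successors {1, 6}): φ is true.
  1 (successors ∅): φ is false.
  2 (successors {0}): φ is true.
  3 (successors {1}): φ is true.
  4 (successors {3}): φ is true.
  5 (successors ∅): φ is false.
  6 (successors {2, 3, 5}): φ is true.
For instance, at 6:
  At 6: Box (Dia (p and not q) and Box Dia p) is false, so not Box (Dia (p and not q) and Box Dia p) is true.
    At 6: Box (Dia (p and not q) and Box Dia p) requires Dia (p and not q) and Box Dia p at every successor {2, 3, 5}.
      Dia (p and not q) and Box Dia p fails at 2, so Box (Dia (p and not q) and Box Dia p) is false at 6.
Satisfying worlds: {0, 2, 3, 4, 6}

0, 2, 3, 4, 6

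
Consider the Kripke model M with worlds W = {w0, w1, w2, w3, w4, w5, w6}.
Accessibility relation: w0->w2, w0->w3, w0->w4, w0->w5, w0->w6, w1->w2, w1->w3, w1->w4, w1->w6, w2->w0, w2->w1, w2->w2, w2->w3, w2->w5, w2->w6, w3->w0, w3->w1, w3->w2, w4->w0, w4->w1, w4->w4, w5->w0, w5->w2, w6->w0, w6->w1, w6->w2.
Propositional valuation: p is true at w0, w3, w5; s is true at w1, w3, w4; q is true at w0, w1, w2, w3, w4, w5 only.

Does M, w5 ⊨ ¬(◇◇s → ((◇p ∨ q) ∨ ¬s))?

No

At w5: ◇◇s → ((◇p ∨ q) ∨ ¬s) is true, so ¬(◇◇s → ((◇p ∨ q) ∨ ¬s)) is false.
  At w5: ◇◇s is true, (◇p ∨ q) ∨ ¬s is true, so ◇◇s → ((◇p ∨ q) ∨ ¬s) is true.
    At w5: ◇◇s requires ◇s at some successor in {w0, w2}.
      ◇s holds at w0, so ◇◇s is true at w5.
    At w5: ◇p ∨ q is true, ¬s is true, so (◇p ∨ q) ∨ ¬s is true.
      At w5: ◇p is true, q is true, so ◇p ∨ q is true.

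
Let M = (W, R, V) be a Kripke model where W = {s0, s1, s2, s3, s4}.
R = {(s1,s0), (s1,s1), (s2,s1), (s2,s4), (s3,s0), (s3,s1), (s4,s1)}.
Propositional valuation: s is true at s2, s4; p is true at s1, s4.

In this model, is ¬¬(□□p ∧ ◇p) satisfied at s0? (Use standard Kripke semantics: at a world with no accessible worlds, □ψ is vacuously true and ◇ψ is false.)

Recall that □ψ holds at a world iff ψ holds at every accessible world, and ◇ψ holds iff ψ holds at some accessible world.
At s0: ¬(□□p ∧ ◇p) is true, so ¬¬(□□p ∧ ◇p) is false.
  At s0: □□p ∧ ◇p is false, so ¬(□□p ∧ ◇p) is true.
    At s0: □□p is true, ◇p is false, so □□p ∧ ◇p is false.
      At s0: no accessible worlds, so □□p holds vacuously.
      At s0: no accessible worlds, so ◇p is false.

No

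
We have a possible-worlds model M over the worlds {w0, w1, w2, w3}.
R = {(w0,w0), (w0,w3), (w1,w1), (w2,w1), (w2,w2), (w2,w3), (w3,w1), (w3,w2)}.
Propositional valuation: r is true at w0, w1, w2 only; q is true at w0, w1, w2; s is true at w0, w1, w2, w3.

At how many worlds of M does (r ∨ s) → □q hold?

2

Let φ = (r ∨ s) → □q. Evaluate φ at each world:
  w0 (successors {w0, w3}): φ is false.
  w1 (successors {w1}): φ is true.
  w2 (successors {w1, w2, w3}): φ is false.
  w3 (successors {w1, w2}): φ is true.
For instance, at w3:
  At w3: r ∨ s is true, □q is true, so (r ∨ s) → □q is true.
    At w3: □q requires q at every successor {w1, w2}.
      At w1: q is true.
      At w2: q is true.
    So □q is true at w3.
Satisfying worlds: {w1, w3}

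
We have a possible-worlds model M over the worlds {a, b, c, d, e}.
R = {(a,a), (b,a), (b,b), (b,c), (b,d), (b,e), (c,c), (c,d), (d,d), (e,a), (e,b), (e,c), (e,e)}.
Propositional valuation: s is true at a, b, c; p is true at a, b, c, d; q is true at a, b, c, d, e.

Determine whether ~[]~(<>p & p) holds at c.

Yes

Recall that []ψ holds at a world iff ψ holds at every accessible world, and <>ψ holds iff ψ holds at some accessible world.
At c: []~(<>p & p) is false, so ~[]~(<>p & p) is true.
  At c: []~(<>p & p) requires ~(<>p & p) at every successor {c, d}.
    ~(<>p & p) fails at c, so []~(<>p & p) is false at c.
      At c: <>p & p is true, so ~(<>p & p) is false.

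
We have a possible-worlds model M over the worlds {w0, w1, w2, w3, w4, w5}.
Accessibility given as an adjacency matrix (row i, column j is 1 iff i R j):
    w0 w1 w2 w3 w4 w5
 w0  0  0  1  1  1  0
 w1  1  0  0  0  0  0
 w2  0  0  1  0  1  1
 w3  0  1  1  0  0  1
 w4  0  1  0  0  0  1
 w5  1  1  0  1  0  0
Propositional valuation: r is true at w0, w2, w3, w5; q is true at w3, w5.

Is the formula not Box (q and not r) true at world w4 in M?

Yes

Recall that Box ψ holds at a world iff ψ holds at every accessible world, and Dia ψ holds iff ψ holds at some accessible world.
At w4: Box (q and not r) is false, so not Box (q and not r) is true.
  At w4: Box (q and not r) requires q and not r at every successor {w1, w5}.
    q and not r fails at w1, so Box (q and not r) is false at w4.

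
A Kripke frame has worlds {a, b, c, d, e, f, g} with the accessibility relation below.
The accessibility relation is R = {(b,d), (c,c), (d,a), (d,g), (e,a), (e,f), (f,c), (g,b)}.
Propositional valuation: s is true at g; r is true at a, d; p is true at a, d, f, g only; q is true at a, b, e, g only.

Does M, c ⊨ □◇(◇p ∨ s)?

Recall that □ψ holds at a world iff ψ holds at every accessible world, and ◇ψ holds iff ψ holds at some accessible world.
At c: □◇(◇p ∨ s) requires ◇(◇p ∨ s) at every successor {c}.
  ◇(◇p ∨ s) fails at c, so □◇(◇p ∨ s) is false at c.
    At c: ◇(◇p ∨ s) requires ◇p ∨ s at some successor in {c}.
      At c: ◇p ∨ s is false.
    So ◇(◇p ∨ s) is false at c.

No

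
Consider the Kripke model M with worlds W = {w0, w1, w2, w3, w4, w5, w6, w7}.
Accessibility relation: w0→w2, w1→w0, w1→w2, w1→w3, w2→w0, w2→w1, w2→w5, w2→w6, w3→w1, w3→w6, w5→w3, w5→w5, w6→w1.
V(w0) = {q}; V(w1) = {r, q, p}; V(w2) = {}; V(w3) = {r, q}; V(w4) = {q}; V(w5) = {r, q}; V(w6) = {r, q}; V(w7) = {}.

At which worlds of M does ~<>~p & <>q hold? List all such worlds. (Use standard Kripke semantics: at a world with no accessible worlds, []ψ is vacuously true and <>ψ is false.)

w6

Let φ = ~<>~p & <>q. Evaluate φ at each world:
  w0 (successors {w2}): φ is false.
  w1 (successors {w0, w2, w3}): φ is false.
  w2 (successors {w0, w1, w5, w6}): φ is false.
  w3 (successors {w1, w6}): φ is false.
  w4 (successors ∅): φ is false.
  w5 (successors {w3, w5}): φ is false.
  w6 (successors {w1}): φ is true.
  w7 (successors ∅): φ is false.
For instance, at w6:
  At w6: ~<>~p is true, <>q is true, so ~<>~p & <>q is true.
    At w6: <>~p is false, so ~<>~p is true.
      At w6: <>~p requires ~p at some successor in {w1}.
        At w1: ~p is false.
      So <>~p is false at w6.
    At w6: <>q requires q at some successor in {w1}.
      q holds at w1, so <>q is true at w6.
Satisfying worlds: {w6}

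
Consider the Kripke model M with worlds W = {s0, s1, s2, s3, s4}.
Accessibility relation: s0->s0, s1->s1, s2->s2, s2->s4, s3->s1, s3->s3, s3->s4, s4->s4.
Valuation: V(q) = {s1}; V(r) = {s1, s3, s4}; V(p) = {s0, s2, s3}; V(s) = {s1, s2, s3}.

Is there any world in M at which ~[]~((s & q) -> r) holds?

Let φ = ~[]~((s & q) -> r). Evaluate φ at each world:
  s0 (successors {s0}): φ is true.
  s1 (successors {s1}): φ is true.
  s2 (successors {s2, s4}): φ is true.
  s3 (successors {s1, s3, s4}): φ is true.
  s4 (successors {s4}): φ is true.
Detail at s0 (witness):
  At s0: []~((s & q) -> r) is false, so ~[]~((s & q) -> r) is true.
    At s0: []~((s & q) -> r) requires ~((s & q) -> r) at every successor {s0}.
      ~((s & q) -> r) fails at s0, so []~((s & q) -> r) is false at s0.

Yes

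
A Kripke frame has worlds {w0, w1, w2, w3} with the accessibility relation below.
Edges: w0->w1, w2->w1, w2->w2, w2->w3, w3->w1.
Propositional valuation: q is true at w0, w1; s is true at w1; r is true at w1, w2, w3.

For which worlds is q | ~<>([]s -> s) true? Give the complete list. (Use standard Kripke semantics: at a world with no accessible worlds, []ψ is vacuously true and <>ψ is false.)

w0, w1

Let φ = q | ~<>([]s -> s). Evaluate φ at each world:
  w0 (successors {w1}): φ is true.
  w1 (successors ∅): φ is true.
  w2 (successors {w1, w2, w3}): φ is false.
  w3 (successors {w1}): φ is false.
For instance, at w2:
  At w2: q is false, ~<>([]s -> s) is false, so q | ~<>([]s -> s) is false.
    At w2: <>([]s -> s) is true, so ~<>([]s -> s) is false.
      At w2: <>([]s -> s) requires []s -> s at some successor in {w1, w2, w3}.
        []s -> s holds at w1, so <>([]s -> s) is true at w2.
Satisfying worlds: {w0, w1}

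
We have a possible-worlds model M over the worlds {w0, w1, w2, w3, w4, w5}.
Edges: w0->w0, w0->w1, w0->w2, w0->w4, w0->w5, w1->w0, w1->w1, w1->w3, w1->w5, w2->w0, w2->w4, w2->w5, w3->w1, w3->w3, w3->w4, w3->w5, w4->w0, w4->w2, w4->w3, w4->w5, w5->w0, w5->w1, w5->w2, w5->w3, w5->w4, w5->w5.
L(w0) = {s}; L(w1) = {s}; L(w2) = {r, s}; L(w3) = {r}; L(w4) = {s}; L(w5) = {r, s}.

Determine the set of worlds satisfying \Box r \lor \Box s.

w0, w2

Let φ = \Box r \lor \Box s. Evaluate φ at each world:
  w0 (successors {w0, w1, w2, w4, w5}): φ is true.
  w1 (successors {w0, w1, w3, w5}): φ is false.
  w2 (successors {w0, w4, w5}): φ is true.
  w3 (successors {w1, w3, w4, w5}): φ is false.
  w4 (successors {w0, w2, w3, w5}): φ is false.
  w5 (successors {w0, w1, w2, w3, w4, w5}): φ is false.
For instance, at w1:
  At w1: \Box r is false, \Box s is false, so \Box r \lor \Box s is false.
    At w1: \Box r requires r at every successor {w0, w1, w3, w5}.
      r fails at w0, so \Box r is false at w1.
    At w1: \Box s requires s at every successor {w0, w1, w3, w5}.
      s fails at w3, so \Box s is false at w1.
Satisfying worlds: {w0, w2}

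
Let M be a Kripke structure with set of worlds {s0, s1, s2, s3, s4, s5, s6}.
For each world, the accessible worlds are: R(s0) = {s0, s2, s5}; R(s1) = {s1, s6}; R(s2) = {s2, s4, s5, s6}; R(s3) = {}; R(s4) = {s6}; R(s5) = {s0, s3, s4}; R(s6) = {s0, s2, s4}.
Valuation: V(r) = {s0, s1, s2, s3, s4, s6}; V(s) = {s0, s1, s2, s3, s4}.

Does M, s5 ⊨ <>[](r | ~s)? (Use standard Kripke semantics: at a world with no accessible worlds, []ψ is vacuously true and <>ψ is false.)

Yes

Recall that []ψ holds at a world iff ψ holds at every accessible world, and <>ψ holds iff ψ holds at some accessible world.
At s5: <>[](r | ~s) requires [](r | ~s) at some successor in {s0, s3, s4}.
  [](r | ~s) holds at s0, so <>[](r | ~s) is true at s5.
    At s0: [](r | ~s) requires r | ~s at every successor {s0, s2, s5}.
      At s0: r | ~s is true.
      At s2: r | ~s is true.
      At s5: r | ~s is true.
    So [](r | ~s) is true at s0.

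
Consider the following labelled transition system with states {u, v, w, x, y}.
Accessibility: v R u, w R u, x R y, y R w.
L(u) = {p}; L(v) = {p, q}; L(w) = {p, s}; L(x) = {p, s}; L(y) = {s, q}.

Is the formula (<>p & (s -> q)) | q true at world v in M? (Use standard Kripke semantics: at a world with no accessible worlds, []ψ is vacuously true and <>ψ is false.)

Yes

At v: <>p & (s -> q) is true, q is true, so (<>p & (s -> q)) | q is true.
  At v: <>p is true, s -> q is true, so <>p & (s -> q) is true.
    At v: <>p requires p at some successor in {u}.
      p holds at u, so <>p is true at v.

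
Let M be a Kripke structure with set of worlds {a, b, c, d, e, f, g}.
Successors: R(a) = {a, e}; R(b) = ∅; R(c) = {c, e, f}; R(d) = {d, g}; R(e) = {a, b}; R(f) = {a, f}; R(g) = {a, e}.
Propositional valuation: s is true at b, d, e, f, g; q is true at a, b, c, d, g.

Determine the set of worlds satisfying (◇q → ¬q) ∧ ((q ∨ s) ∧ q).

b

Let φ = (◇q → ¬q) ∧ ((q ∨ s) ∧ q). Evaluate φ at each world:
  a (successors {a, e}): φ is false.
  b (successors ∅): φ is true.
  c (successors {c, e, f}): φ is false.
  d (successors {d, g}): φ is false.
  e (successors {a, b}): φ is false.
  f (successors {a, f}): φ is false.
  g (successors {a, e}): φ is false.
For instance, at e:
  At e: ◇q → ¬q is true, (q ∨ s) ∧ q is false, so (◇q → ¬q) ∧ ((q ∨ s) ∧ q) is false.
    At e: ◇q is true, ¬q is true, so ◇q → ¬q is true.
      At e: ◇q requires q at some successor in {a, b}.
        q holds at a, so ◇q is true at e.
Satisfying worlds: {b}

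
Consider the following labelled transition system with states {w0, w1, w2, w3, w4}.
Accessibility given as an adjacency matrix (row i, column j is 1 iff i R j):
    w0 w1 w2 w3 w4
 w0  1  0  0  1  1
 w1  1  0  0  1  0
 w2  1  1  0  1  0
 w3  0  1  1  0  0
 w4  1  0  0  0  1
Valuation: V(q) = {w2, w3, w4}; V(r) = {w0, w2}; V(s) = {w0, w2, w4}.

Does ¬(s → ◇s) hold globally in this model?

Let φ = ¬(s → ◇s). Evaluate φ at each world:
  w0 (successors {w0, w3, w4}): φ is false.
  w1 (successors {w0, w3}): φ is false.
  w2 (successors {w0, w1, w3}): φ is false.
  w3 (successors {w1, w2}): φ is false.
  w4 (successors {w0, w4}): φ is false.
Detail at w0 (counterexample):
  At w0: s → ◇s is true, so ¬(s → ◇s) is false.
    At w0: s is true, ◇s is true, so s → ◇s is true.
      At w0: ◇s requires s at some successor in {w0, w3, w4}.
        s holds at w0, so ◇s is true at w0.

No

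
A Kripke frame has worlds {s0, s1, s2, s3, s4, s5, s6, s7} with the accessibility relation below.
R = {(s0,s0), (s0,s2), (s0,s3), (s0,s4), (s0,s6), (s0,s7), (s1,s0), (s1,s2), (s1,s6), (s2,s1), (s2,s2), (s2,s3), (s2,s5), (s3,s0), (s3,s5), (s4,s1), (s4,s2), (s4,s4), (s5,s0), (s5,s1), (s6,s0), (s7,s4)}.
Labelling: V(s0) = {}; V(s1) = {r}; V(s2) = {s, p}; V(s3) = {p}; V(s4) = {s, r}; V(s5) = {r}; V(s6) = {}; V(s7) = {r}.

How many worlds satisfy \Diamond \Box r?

1

Let φ = \Diamond \Box r. Evaluate φ at each world:
  s0 (successors {s0, s2, s3, s4, s6, s7}): φ is true.
  s1 (successors {s0, s2, s6}): φ is false.
  s2 (successors {s1, s2, s3, s5}): φ is false.
  s3 (successors {s0, s5}): φ is false.
  s4 (successors {s1, s2, s4}): φ is false.
  s5 (successors {s0, s1}): φ is false.
  s6 (successors {s0}): φ is false.
  s7 (successors {s4}): φ is false.
For instance, at s4:
  At s4: \Diamond \Box r requires \Box r at some successor in {s1, s2, s4}.
    At s1: \Box r is false.
    At s2: \Box r is false.
    At s4: \Box r is false.
  So \Diamond \Box r is false at s4.
Satisfying worlds: {s0}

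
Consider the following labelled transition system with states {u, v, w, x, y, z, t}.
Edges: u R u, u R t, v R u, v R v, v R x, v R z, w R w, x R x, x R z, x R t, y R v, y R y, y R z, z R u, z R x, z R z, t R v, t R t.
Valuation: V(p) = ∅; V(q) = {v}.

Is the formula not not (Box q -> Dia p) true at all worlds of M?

Yes

Let φ = not not (Box q -> Dia p). Evaluate φ at each world:
  u (successors {u, t}): φ is true.
  v (successors {u, v, x, z}): φ is true.
  w (successors {w}): φ is true.
  x (successors {x, z, t}): φ is true.
  y (successors {v, y, z}): φ is true.
  z (successors {u, x, z}): φ is true.
  t (successors {v, t}): φ is true.
For instance, at y:
  At y: not (Box q -> Dia p) is false, so not not (Box q -> Dia p) is true.
    At y: Box q -> Dia p is true, so not (Box q -> Dia p) is false.
      At y: Box q is false, Dia p is false, so Box q -> Dia p is true.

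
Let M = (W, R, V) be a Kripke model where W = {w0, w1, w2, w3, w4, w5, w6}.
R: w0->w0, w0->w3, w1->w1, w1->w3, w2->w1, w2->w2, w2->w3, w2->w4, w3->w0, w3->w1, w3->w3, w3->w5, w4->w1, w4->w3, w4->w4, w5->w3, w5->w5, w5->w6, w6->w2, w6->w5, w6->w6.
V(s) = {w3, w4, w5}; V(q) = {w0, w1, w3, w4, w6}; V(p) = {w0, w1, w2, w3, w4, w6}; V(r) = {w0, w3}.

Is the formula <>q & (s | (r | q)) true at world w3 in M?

Recall that <>ψ holds at a world iff ψ holds at some accessible world.
At w3: <>q is true, s | (r | q) is true, so <>q & (s | (r | q)) is true.
  At w3: <>q requires q at some successor in {w0, w1, w3, w5}.
    q holds at w0, so <>q is true at w3.

Yes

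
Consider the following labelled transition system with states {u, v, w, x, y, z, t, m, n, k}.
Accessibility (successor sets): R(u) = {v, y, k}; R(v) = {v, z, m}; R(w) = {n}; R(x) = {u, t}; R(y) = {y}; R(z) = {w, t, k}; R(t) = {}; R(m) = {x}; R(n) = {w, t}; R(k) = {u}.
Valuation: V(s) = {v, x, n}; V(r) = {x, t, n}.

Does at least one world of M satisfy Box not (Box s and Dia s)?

Recall that Box ψ holds at a world iff ψ holds at every accessible world, and Dia ψ holds iff ψ holds at some accessible world.
Let φ = Box not (Box s and Dia s). Evaluate φ at each world:
  u (successors {v, y, k}): φ is true.
  v (successors {v, z, m}): φ is false.
  w (successors {n}): φ is true.
  x (successors {u, t}): φ is true.
  y (successors {y}): φ is true.
  z (successors {w, t, k}): φ is false.
  t (successors ∅): φ is true.
  m (successors {x}): φ is true.
  n (successors {w, t}): φ is false.
  k (successors {u}): φ is true.
Detail at u (witness):
  At u: Box not (Box s and Dia s) requires not (Box s and Dia s) at every successor {v, y, k}.
      At v: Box s and Dia s is false, so not (Box s and Dia s) is true.
      At y: Box s and Dia s is false, so not (Box s and Dia s) is true.
      At k: Box s and Dia s is false, so not (Box s and Dia s) is true.
  So Box not (Box s and Dia s) is true at u.

Yes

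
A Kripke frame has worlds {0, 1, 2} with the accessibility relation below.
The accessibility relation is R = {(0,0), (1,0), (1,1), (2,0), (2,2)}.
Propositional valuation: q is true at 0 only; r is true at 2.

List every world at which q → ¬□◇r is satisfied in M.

0, 1, 2

Let φ = q → ¬□◇r. Evaluate φ at each world:
  0 (successors {0}): φ is true.
  1 (successors {0, 1}): φ is true.
  2 (successors {0, 2}): φ is true.
For instance, at 0:
  At 0: q is true, ¬□◇r is true, so q → ¬□◇r is true.
    At 0: □◇r is false, so ¬□◇r is true.
      At 0: □◇r requires ◇r at every successor {0}.
        ◇r fails at 0, so □◇r is false at 0.
Satisfying worlds: {0, 1, 2}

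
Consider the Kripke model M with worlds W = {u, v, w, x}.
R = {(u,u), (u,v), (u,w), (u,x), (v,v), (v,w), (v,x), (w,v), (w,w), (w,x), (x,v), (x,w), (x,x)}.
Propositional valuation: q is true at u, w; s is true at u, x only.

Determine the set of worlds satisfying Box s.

Recall that Box ψ holds at a world iff ψ holds at every accessible world, and Dia ψ holds iff ψ holds at some accessible world.
Let φ = Box s. Evaluate φ at each world:
  u (successors {u, v, w, x}): φ is false.
  v (successors {v, w, x}): φ is false.
  w (successors {v, w, x}): φ is false.
  x (successors {v, w, x}): φ is false.
For instance, at u:
  At u: Box s requires s at every successor {u, v, w, x}.
    s fails at v, so Box s is false at u.
Satisfying worlds: none.

none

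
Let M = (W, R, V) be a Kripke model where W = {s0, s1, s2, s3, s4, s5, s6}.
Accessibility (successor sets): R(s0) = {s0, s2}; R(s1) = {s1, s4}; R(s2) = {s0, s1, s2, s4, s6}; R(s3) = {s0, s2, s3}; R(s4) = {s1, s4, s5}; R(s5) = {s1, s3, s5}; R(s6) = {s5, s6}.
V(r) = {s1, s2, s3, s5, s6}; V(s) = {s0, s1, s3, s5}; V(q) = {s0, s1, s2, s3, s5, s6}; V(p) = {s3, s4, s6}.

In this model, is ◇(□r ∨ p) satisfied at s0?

No

At s0: ◇(□r ∨ p) requires □r ∨ p at some successor in {s0, s2}.
  At s0: □r ∨ p is false.
  At s2: □r ∨ p is false.
So ◇(□r ∨ p) is false at s0.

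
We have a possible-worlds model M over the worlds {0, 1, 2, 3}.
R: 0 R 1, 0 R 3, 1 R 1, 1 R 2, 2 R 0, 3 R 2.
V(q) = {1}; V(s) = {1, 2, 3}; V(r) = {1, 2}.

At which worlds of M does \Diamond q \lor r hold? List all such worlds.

0, 1, 2

Recall that \Diamond ψ holds at a world iff ψ holds at some accessible world.
Let φ = \Diamond q \lor r. Evaluate φ at each world:
  0 (successors {1, 3}): φ is true.
  1 (successors {1, 2}): φ is true.
  2 (successors {0}): φ is true.
  3 (successors {2}): φ is false.
For instance, at 0:
  At 0: \Diamond q is true, r is false, so \Diamond q \lor r is true.
    At 0: \Diamond q requires q at some successor in {1, 3}.
      q holds at 1, so \Diamond q is true at 0.
Satisfying worlds: {0, 1, 2}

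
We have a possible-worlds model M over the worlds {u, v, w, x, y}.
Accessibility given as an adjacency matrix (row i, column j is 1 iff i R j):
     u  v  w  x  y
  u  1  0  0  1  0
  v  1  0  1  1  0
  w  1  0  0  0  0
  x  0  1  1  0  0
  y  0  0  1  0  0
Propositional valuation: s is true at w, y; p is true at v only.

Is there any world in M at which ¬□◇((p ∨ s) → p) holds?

No

Let φ = ¬□◇((p ∨ s) → p). Evaluate φ at each world:
  u (successors {u, x}): φ is false.
  v (successors {u, w, x}): φ is false.
  w (successors {u}): φ is false.
  x (successors {v, w}): φ is false.
  y (successors {w}): φ is false.
For instance, at u:
  At u: □◇((p ∨ s) → p) is true, so ¬□◇((p ∨ s) → p) is false.
    At u: □◇((p ∨ s) → p) requires ◇((p ∨ s) → p) at every successor {u, x}.
      At u: ◇((p ∨ s) → p) is true.
      At x: ◇((p ∨ s) → p) is true.
    So □◇((p ∨ s) → p) is true at u.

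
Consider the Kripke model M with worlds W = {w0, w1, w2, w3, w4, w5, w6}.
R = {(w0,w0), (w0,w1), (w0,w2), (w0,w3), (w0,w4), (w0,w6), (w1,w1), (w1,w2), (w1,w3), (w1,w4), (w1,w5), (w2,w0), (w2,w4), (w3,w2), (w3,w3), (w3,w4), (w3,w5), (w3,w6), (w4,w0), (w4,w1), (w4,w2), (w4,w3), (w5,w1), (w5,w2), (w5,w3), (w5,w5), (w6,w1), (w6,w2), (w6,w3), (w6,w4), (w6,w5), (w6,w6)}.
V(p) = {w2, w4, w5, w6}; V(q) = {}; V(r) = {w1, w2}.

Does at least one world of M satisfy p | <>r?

Recall that <>ψ holds at a world iff ψ holds at some accessible world.
Let φ = p | <>r. Evaluate φ at each world:
  w0 (successors {w0, w1, w2, w3, w4, w6}): φ is true.
  w1 (successors {w1, w2, w3, w4, w5}): φ is true.
  w2 (successors {w0, w4}): φ is true.
  w3 (successors {w2, w3, w4, w5, w6}): φ is true.
  w4 (successors {w0, w1, w2, w3}): φ is true.
  w5 (successors {w1, w2, w3, w5}): φ is true.
  w6 (successors {w1, w2, w3, w4, w5, w6}): φ is true.
Detail at w0 (witness):
  At w0: p is false, <>r is true, so p | <>r is true.
    At w0: <>r requires r at some successor in {w0, w1, w2, w3, w4, w6}.
      r holds at w1, so <>r is true at w0.

Yes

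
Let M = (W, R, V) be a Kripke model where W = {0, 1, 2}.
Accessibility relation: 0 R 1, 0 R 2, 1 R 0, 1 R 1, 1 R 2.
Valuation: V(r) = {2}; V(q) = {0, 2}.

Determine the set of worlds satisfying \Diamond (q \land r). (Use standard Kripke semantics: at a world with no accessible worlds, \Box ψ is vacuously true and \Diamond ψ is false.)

0, 1

Recall that \Diamond ψ holds at a world iff ψ holds at some accessible world.
Let φ = \Diamond (q \land r). Evaluate φ at each world:
  0 (successors {1, 2}): φ is true.
  1 (successors {0, 1, 2}): φ is true.
  2 (successors ∅): φ is false.
For instance, at 0:
  At 0: \Diamond (q \land r) requires q \land r at some successor in {1, 2}.
    q \land r holds at 2, so \Diamond (q \land r) is true at 0.
Satisfying worlds: {0, 1}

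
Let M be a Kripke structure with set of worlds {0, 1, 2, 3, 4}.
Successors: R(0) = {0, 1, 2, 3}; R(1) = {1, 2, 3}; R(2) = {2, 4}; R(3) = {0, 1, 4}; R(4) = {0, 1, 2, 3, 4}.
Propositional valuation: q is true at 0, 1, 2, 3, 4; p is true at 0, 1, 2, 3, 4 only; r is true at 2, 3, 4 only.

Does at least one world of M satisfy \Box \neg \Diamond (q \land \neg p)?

Recall that \Box ψ holds at a world iff ψ holds at every accessible world, and \Diamond ψ holds iff ψ holds at some accessible world.
Let φ = \Box \neg \Diamond (q \land \neg p). Evaluate φ at each world:
  0 (successors {0, 1, 2, 3}): φ is true.
  1 (successors {1, 2, 3}): φ is true.
  2 (successors {2, 4}): φ is true.
  3 (successors {0, 1, 4}): φ is true.
  4 (successors {0, 1, 2, 3, 4}): φ is true.
Detail at 0 (witness):
  At 0: \Box \neg \Diamond (q \land \neg p) requires \neg \Diamond (q \land \neg p) at every successor {0, 1, 2, 3}.
    At 0: \neg \Diamond (q \land \neg p) is true.
    At 1: \neg \Diamond (q \land \neg p) is true.
    At 2: \neg \Diamond (q \land \neg p) is true.
    At 3: \neg \Diamond (q \land \neg p) is true.
  So \Box \neg \Diamond (q \land \neg p) is true at 0.

Yes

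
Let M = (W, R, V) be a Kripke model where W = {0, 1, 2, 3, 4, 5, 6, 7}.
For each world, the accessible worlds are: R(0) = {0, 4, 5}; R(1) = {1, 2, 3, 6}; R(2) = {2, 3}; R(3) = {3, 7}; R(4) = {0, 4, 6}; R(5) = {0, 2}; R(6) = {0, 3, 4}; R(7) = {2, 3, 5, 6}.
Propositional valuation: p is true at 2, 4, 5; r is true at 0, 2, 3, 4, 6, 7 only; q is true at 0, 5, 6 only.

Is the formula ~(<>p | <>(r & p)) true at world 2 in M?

At 2: <>p | <>(r & p) is true, so ~(<>p | <>(r & p)) is false.
  At 2: <>p is true, <>(r & p) is true, so <>p | <>(r & p) is true.
    At 2: <>p requires p at some successor in {2, 3}.
      p holds at 2, so <>p is true at 2.
    At 2: <>(r & p) requires r & p at some successor in {2, 3}.
      r & p holds at 2, so <>(r & p) is true at 2.

No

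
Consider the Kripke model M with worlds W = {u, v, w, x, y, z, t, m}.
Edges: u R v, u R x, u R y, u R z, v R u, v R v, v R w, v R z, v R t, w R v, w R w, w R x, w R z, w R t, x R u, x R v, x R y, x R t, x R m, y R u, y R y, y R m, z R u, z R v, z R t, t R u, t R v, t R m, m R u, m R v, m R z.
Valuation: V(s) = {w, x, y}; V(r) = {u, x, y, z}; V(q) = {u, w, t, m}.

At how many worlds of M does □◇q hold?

Recall that □ψ holds at a world iff ψ holds at every accessible world, and ◇ψ holds iff ψ holds at some accessible world.
Let φ = □◇q. Evaluate φ at each world:
  u (successors {v, x, y, z}): φ is true.
  v (successors {u, v, w, z, t}): φ is false.
  w (successors {v, w, x, z, t}): φ is true.
  x (successors {u, v, y, t, m}): φ is false.
  y (successors {u, y, m}): φ is false.
  z (successors {u, v, t}): φ is false.
  t (successors {u, v, m}): φ is false.
  m (successors {u, v, z}): φ is false.
For instance, at v:
  At v: □◇q requires ◇q at every successor {u, v, w, z, t}.
    ◇q fails at u, so □◇q is false at v.
      At u: ◇q requires q at some successor in {v, x, y, z}.
        At v: q is false.
        At x: q is false.
        At y: q is false.
        At z: q is false.
      So ◇q is false at u.
Satisfying worlds: {u, w}

2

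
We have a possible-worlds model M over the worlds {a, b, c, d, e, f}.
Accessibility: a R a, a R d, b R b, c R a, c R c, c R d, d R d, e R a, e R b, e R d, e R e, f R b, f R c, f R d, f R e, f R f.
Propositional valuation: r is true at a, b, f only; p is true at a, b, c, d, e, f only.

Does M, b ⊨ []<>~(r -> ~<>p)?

Yes

Recall that []ψ holds at a world iff ψ holds at every accessible world, and <>ψ holds iff ψ holds at some accessible world.
At b: []<>~(r -> ~<>p) requires <>~(r -> ~<>p) at every successor {b}.
    At b: <>~(r -> ~<>p) requires ~(r -> ~<>p) at some successor in {b}.
      ~(r -> ~<>p) holds at b, so <>~(r -> ~<>p) is true at b.
So []<>~(r -> ~<>p) is true at b.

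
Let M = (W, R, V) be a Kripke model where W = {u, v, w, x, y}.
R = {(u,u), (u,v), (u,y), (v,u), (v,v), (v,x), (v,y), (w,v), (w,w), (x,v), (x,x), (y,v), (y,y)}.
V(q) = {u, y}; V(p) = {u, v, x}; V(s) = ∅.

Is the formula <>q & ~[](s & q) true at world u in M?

Recall that []ψ holds at a world iff ψ holds at every accessible world, and <>ψ holds iff ψ holds at some accessible world.
At u: <>q is true, ~[](s & q) is true, so <>q & ~[](s & q) is true.
  At u: <>q requires q at some successor in {u, v, y}.
    q holds at u, so <>q is true at u.
  At u: [](s & q) is false, so ~[](s & q) is true.
    At u: [](s & q) requires s & q at every successor {u, v, y}.
      s & q fails at u, so [](s & q) is false at u.

Yes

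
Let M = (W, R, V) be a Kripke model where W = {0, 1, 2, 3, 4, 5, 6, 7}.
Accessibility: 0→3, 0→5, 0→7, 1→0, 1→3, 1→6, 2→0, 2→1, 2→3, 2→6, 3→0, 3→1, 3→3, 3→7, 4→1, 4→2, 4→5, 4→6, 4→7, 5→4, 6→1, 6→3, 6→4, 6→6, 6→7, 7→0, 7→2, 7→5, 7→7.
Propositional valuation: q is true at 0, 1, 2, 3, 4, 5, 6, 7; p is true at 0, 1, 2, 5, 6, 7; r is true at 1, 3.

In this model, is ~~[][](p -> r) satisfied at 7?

Recall that []ψ holds at a world iff ψ holds at every accessible world, and <>ψ holds iff ψ holds at some accessible world.
At 7: ~[][](p -> r) is true, so ~~[][](p -> r) is false.
  At 7: [][](p -> r) is false, so ~[][](p -> r) is true.
    At 7: [][](p -> r) requires [](p -> r) at every successor {0, 2, 5, 7}.
      [](p -> r) fails at 0, so [][](p -> r) is false at 7.

No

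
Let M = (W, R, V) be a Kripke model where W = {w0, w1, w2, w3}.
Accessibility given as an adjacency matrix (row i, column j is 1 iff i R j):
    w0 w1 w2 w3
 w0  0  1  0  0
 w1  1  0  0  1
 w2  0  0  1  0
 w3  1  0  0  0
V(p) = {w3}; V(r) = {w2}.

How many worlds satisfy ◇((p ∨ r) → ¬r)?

3

Let φ = ◇((p ∨ r) → ¬r). Evaluate φ at each world:
  w0 (successors {w1}): φ is true.
  w1 (successors {w0, w3}): φ is true.
  w2 (successors {w2}): φ is false.
  w3 (successors {w0}): φ is true.
For instance, at w0:
  At w0: ◇((p ∨ r) → ¬r) requires (p ∨ r) → ¬r at some successor in {w1}.
    (p ∨ r) → ¬r holds at w1, so ◇((p ∨ r) → ¬r) is true at w0.
Satisfying worlds: {w0, w1, w3}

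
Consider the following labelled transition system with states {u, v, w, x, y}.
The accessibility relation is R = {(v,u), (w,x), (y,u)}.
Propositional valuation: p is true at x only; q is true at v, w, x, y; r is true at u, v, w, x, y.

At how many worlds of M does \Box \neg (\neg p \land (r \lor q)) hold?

Recall that \Box ψ holds at a world iff ψ holds at every accessible world, and \Diamond ψ holds iff ψ holds at some accessible world.
Let φ = \Box \neg (\neg p \land (r \lor q)). Evaluate φ at each world:
  u (successors ∅): φ is true.
  v (successors {u}): φ is false.
  w (successors {x}): φ is true.
  x (successors ∅): φ is true.
  y (successors {u}): φ is false.
For instance, at w:
  At w: \Box \neg (\neg p \land (r \lor q)) requires \neg (\neg p \land (r \lor q)) at every successor {x}.
    At x: \neg (\neg p \land (r \lor q)) is true.
  So \Box \neg (\neg p \land (r \lor q)) is true at w.
Satisfying worlds: {u, w, x}

3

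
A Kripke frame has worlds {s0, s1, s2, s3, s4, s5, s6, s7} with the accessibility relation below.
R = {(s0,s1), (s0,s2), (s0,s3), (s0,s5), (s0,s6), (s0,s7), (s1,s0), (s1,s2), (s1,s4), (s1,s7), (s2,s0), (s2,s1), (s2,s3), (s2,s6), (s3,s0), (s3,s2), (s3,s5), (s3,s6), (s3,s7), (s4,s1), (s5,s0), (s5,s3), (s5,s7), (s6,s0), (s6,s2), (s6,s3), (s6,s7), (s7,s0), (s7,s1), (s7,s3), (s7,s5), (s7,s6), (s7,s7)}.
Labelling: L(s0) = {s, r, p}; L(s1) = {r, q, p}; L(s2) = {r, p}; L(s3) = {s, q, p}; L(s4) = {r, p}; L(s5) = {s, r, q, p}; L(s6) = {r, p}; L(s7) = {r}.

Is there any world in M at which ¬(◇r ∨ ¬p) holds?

Let φ = ¬(◇r ∨ ¬p). Evaluate φ at each world:
  s0 (successors {s1, s2, s3, s5, s6, s7}): φ is false.
  s1 (successors {s0, s2, s4, s7}): φ is false.
  s2 (successors {s0, s1, s3, s6}): φ is false.
  s3 (successors {s0, s2, s5, s6, s7}): φ is false.
  s4 (successors {s1}): φ is false.
  s5 (successors {s0, s3, s7}): φ is false.
  s6 (successors {s0, s2, s3, s7}): φ is false.
  s7 (successors {s0, s1, s3, s5, s6, s7}): φ is false.
For instance, at s0:
  At s0: ◇r ∨ ¬p is true, so ¬(◇r ∨ ¬p) is false.
    At s0: ◇r is true, ¬p is false, so ◇r ∨ ¬p is true.
      At s0: ◇r requires r at some successor in {s1, s2, s3, s5, s6, s7}.
        r holds at s1, so ◇r is true at s0.

No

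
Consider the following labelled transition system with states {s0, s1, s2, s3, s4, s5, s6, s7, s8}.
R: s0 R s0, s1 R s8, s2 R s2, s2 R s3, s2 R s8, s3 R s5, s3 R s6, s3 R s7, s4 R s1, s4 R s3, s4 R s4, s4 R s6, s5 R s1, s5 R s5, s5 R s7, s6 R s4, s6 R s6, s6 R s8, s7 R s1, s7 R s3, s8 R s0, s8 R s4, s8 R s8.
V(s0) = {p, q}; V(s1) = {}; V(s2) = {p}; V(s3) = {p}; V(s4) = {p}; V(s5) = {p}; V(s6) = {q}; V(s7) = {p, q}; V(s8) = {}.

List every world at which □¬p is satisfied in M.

s1

Recall that □ψ holds at a world iff ψ holds at every accessible world, and ◇ψ holds iff ψ holds at some accessible world.
Let φ = □¬p. Evaluate φ at each world:
  s0 (successors {s0}): φ is false.
  s1 (successors {s8}): φ is true.
  s2 (successors {s2, s3, s8}): φ is false.
  s3 (successors {s5, s6, s7}): φ is false.
  s4 (successors {s1, s3, s4, s6}): φ is false.
  s5 (successors {s1, s5, s7}): φ is false.
  s6 (successors {s4, s6, s8}): φ is false.
  s7 (successors {s1, s3}): φ is false.
  s8 (successors {s0, s4, s8}): φ is false.
For instance, at s3:
  At s3: □¬p requires ¬p at every successor {s5, s6, s7}.
    ¬p fails at s5, so □¬p is false at s3.
Satisfying worlds: {s1}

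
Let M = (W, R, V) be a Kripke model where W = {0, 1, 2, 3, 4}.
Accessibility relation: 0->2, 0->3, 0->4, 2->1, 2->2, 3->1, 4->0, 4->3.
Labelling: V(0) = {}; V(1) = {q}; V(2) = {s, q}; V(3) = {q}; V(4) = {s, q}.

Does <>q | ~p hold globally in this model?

Yes

Recall that <>ψ holds at a world iff ψ holds at some accessible world.
Let φ = <>q | ~p. Evaluate φ at each world:
  0 (successors {2, 3, 4}): φ is true.
  1 (successors ∅): φ is true.
  2 (successors {1, 2}): φ is true.
  3 (successors {1}): φ is true.
  4 (successors {0, 3}): φ is true.
For instance, at 0:
  At 0: <>q is true, ~p is true, so <>q | ~p is true.
    At 0: <>q requires q at some successor in {2, 3, 4}.
      q holds at 2, so <>q is true at 0.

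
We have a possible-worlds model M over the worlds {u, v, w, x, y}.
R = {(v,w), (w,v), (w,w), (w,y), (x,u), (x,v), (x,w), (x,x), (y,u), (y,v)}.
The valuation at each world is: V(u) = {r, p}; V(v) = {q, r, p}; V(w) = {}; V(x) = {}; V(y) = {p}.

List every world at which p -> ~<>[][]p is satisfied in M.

u, v, w, x

Let φ = p -> ~<>[][]p. Evaluate φ at each world:
  u (successors ∅): φ is true.
  v (successors {w}): φ is true.
  w (successors {v, w, y}): φ is true.
  x (successors {u, v, w, x}): φ is true.
  y (successors {u, v}): φ is false.
For instance, at w:
  At w: p is false, ~<>[][]p is true, so p -> ~<>[][]p is true.
    At w: <>[][]p is false, so ~<>[][]p is true.
      At w: <>[][]p requires [][]p at some successor in {v, w, y}.
        At v: [][]p is false.
        At w: [][]p is false.
        At y: [][]p is false.
      So <>[][]p is false at w.
Satisfying worlds: {u, v, w, x}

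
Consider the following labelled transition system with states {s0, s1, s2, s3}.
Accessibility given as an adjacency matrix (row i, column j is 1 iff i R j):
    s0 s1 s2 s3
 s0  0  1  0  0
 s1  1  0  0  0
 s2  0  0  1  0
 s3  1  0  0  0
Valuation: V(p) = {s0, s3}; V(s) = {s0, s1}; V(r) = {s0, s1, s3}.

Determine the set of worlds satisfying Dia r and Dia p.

Recall that Dia ψ holds at a world iff ψ holds at some accessible world.
Let φ = Dia r and Dia p. Evaluate φ at each world:
  s0 (successors {s1}): φ is false.
  s1 (successors {s0}): φ is true.
  s2 (successors {s2}): φ is false.
  s3 (successors {s0}): φ is true.
For instance, at s0:
  At s0: Dia r is true, Dia p is false, so Dia r and Dia p is false.
    At s0: Dia r requires r at some successor in {s1}.
      r holds at s1, so Dia r is true at s0.
    At s0: Dia p requires p at some successor in {s1}.
      At s1: p is false.
    So Dia p is false at s0.
Satisfying worlds: {s1, s3}

s1, s3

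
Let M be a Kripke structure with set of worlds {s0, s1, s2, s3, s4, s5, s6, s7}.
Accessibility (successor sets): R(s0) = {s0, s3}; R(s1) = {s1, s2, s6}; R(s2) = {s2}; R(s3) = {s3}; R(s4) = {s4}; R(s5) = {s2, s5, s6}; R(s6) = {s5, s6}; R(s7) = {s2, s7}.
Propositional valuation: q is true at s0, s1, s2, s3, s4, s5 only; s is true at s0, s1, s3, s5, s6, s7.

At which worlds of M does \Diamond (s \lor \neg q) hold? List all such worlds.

Recall that \Diamond ψ holds at a world iff ψ holds at some accessible world.
Let φ = \Diamond (s \lor \neg q). Evaluate φ at each world:
  s0 (successors {s0, s3}): φ is true.
  s1 (successors {s1, s2, s6}): φ is true.
  s2 (successors {s2}): φ is false.
  s3 (successors {s3}): φ is true.
  s4 (successors {s4}): φ is false.
  s5 (successors {s2, s5, s6}): φ is true.
  s6 (successors {s5, s6}): φ is true.
  s7 (successors {s2, s7}): φ is true.
For instance, at s4:
  At s4: \Diamond (s \lor \neg q) requires s \lor \neg q at some successor in {s4}.
    At s4: s \lor \neg q is false.
  So \Diamond (s \lor \neg q) is false at s4.
Satisfying worlds: {s0, s1, s3, s5, s6, s7}

s0, s1, s3, s5, s6, s7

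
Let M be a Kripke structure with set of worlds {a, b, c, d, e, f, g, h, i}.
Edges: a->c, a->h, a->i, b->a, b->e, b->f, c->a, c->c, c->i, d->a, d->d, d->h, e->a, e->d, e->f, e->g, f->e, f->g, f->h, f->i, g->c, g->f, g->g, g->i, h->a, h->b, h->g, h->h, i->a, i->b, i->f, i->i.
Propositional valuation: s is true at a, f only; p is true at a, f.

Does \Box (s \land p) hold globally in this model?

No

Let φ = \Box (s \land p). Evaluate φ at each world:
  a (successors {c, h, i}): φ is false.
  b (successors {a, e, f}): φ is false.
  c (successors {a, c, i}): φ is false.
  d (successors {a, d, h}): φ is false.
  e (successors {a, d, f, g}): φ is false.
  f (successors {e, g, h, i}): φ is false.
  g (successors {c, f, g, i}): φ is false.
  h (successors {a, b, g, h}): φ is false.
  i (successors {a, b, f, i}): φ is false.
Detail at a (counterexample):
  At a: \Box (s \land p) requires s \land p at every successor {c, h, i}.
    s \land p fails at c, so \Box (s \land p) is false at a.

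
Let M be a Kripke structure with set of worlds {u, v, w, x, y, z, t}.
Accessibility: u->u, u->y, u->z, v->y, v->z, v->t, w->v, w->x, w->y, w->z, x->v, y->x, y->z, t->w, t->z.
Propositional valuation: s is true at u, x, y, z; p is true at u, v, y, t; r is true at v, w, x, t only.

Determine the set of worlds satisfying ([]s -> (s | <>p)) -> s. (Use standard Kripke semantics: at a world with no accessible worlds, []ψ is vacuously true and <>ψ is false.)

Recall that []ψ holds at a world iff ψ holds at every accessible world, and <>ψ holds iff ψ holds at some accessible world.
Let φ = ([]s -> (s | <>p)) -> s. Evaluate φ at each world:
  u (successors {u, y, z}): φ is true.
  v (successors {y, z, t}): φ is false.
  w (successors {v, x, y, z}): φ is false.
  x (successors {v}): φ is true.
  y (successors {x, z}): φ is true.
  z (successors ∅): φ is true.
  t (successors {w, z}): φ is false.
For instance, at u:
  At u: []s -> (s | <>p) is true, s is true, so ([]s -> (s | <>p)) -> s is true.
    At u: []s is true, s | <>p is true, so []s -> (s | <>p) is true.
      At u: []s requires s at every successor {u, y, z}.
        At u: s is true.
        At y: s is true.
        At z: s is true.
      So []s is true at u.
      At u: s is true, <>p is true, so s | <>p is true.
Satisfying worlds: {u, x, y, z}

u, x, y, z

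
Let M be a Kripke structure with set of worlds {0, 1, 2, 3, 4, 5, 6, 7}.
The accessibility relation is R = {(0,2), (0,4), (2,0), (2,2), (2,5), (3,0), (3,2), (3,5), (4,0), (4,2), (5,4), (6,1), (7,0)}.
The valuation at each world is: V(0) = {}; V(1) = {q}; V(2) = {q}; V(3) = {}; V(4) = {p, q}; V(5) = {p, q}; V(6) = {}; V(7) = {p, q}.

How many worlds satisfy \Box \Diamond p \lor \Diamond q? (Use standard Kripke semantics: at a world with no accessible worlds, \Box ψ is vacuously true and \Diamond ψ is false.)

8

Let φ = \Box \Diamond p \lor \Diamond q. Evaluate φ at each world:
  0 (successors {2, 4}): φ is true.
  1 (successors ∅): φ is true.
  2 (successors {0, 2, 5}): φ is true.
  3 (successors {0, 2, 5}): φ is true.
  4 (successors {0, 2}): φ is true.
  5 (successors {4}): φ is true.
  6 (successors {1}): φ is true.
  7 (successors {0}): φ is true.
For instance, at 0:
  At 0: \Box \Diamond p is false, \Diamond q is true, so \Box \Diamond p \lor \Diamond q is true.
    At 0: \Box \Diamond p requires \Diamond p at every successor {2, 4}.
      \Diamond p fails at 4, so \Box \Diamond p is false at 0.
    At 0: \Diamond q requires q at some successor in {2, 4}.
      q holds at 2, so \Diamond q is true at 0.
Satisfying worlds: {0, 1, 2, 3, 4, 5, 6, 7}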